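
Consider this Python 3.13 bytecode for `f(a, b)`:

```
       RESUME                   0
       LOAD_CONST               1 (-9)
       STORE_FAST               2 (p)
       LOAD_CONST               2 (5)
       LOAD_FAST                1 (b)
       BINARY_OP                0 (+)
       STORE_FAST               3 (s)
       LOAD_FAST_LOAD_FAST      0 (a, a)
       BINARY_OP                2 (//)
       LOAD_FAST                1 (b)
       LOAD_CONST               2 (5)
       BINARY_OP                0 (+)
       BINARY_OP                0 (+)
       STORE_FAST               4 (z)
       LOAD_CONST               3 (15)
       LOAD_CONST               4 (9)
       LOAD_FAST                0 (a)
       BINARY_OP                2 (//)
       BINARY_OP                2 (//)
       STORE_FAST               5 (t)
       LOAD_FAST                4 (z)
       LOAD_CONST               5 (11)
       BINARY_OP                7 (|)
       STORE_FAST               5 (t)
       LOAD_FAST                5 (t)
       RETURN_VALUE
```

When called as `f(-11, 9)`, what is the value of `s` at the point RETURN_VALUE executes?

14

LOAD_CONST → push -9. Stack: [-9]
STORE_FAST p → p=-9. Stack: []
LOAD_CONST → push 5. Stack: [5]
LOAD_FAST b → push 9. Stack: [5, 9]
BINARY_OP + → 5 + 9 = 14. Stack: [14]
STORE_FAST s → s=14. Stack: []
LOAD_FAST_LOAD_FAST a,a → push -11,-11. Stack: [-11, -11]
BINARY_OP // → -11 // -11 = 1. Stack: [1]
LOAD_FAST b → push 9. Stack: [1, 9]
LOAD_CONST → push 5. Stack: [1, 9, 5]
BINARY_OP + → 9 + 5 = 14. Stack: [1, 14]
BINARY_OP + → 1 + 14 = 15. Stack: [15]
STORE_FAST z → z=15. Stack: []
LOAD_CONST → push 15. Stack: [15]
LOAD_CONST → push 9. Stack: [15, 9]
LOAD_FAST a → push -11. Stack: [15, 9, -11]
BINARY_OP // → 9 // -11 = -1. Stack: [15, -1]
BINARY_OP // → 15 // -1 = -15. Stack: [-15]
STORE_FAST t → t=-15. Stack: []
LOAD_FAST z → push 15. Stack: [15]
LOAD_CONST → push 11. Stack: [15, 11]
BINARY_OP | → 15 | 11 = 15. Stack: [15]
STORE_FAST t → t=15. Stack: []
LOAD_FAST t → push 15. Stack: [15]
RETURN_VALUE → return 15.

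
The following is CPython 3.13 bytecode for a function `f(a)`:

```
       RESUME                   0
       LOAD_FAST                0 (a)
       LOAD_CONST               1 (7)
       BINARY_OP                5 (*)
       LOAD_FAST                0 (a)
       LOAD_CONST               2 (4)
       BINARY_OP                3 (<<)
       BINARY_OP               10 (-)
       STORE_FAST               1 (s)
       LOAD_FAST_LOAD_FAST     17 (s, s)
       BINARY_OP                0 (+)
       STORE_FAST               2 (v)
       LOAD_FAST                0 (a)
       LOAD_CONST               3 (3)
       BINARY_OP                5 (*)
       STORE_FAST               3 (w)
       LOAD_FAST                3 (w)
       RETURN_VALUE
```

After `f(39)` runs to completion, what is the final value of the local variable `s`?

LOAD_FAST a → push 39. Stack: [39]
LOAD_CONST → push 7. Stack: [39, 7]
BINARY_OP * → 39 * 7 = 273. Stack: [273]
LOAD_FAST a → push 39. Stack: [273, 39]
LOAD_CONST → push 4. Stack: [273, 39, 4]
BINARY_OP << → 39 << 4 = 624. Stack: [273, 624]
BINARY_OP - → 273 - 624 = -351. Stack: [-351]
STORE_FAST s → s=-351. Stack: []
LOAD_FAST_LOAD_FAST s,s → push -351,-351. Stack: [-351, -351]
BINARY_OP + → -351 + -351 = -702. Stack: [-702]
STORE_FAST v → v=-702. Stack: []
LOAD_FAST a → push 39. Stack: [39]
LOAD_CONST → push 3. Stack: [39, 3]
BINARY_OP * → 39 * 3 = 117. Stack: [117]
STORE_FAST w → w=117. Stack: []
LOAD_FAST w → push 117. Stack: [117]
RETURN_VALUE → return 117.

-351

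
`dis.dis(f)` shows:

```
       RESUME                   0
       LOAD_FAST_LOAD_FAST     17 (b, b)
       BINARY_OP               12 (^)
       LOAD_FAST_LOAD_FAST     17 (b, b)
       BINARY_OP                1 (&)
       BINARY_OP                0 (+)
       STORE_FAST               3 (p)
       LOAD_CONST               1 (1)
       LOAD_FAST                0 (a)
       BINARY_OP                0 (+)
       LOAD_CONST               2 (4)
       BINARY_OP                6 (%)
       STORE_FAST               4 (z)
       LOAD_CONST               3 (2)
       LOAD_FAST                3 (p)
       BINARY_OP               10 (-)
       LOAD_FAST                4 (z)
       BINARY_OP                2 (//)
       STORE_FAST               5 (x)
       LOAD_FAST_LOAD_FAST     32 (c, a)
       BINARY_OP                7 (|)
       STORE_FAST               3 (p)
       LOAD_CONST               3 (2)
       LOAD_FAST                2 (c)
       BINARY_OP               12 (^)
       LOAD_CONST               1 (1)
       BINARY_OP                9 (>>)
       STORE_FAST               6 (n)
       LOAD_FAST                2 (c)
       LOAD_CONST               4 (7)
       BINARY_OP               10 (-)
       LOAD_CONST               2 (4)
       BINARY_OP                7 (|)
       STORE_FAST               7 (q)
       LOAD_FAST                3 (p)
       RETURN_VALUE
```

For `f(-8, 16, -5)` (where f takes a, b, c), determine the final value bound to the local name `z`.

1

LOAD_FAST_LOAD_FAST b,b → push 16,16. Stack: [16, 16]
BINARY_OP ^ → 16 ^ 16 = 0. Stack: [0]
LOAD_FAST_LOAD_FAST b,b → push 16,16. Stack: [0, 16, 16]
BINARY_OP & → 16 & 16 = 16. Stack: [0, 16]
BINARY_OP + → 0 + 16 = 16. Stack: [16]
STORE_FAST p → p=16. Stack: []
LOAD_CONST → push 1. Stack: [1]
LOAD_FAST a → push -8. Stack: [1, -8]
BINARY_OP + → 1 + -8 = -7. Stack: [-7]
LOAD_CONST → push 4. Stack: [-7, 4]
BINARY_OP % → -7 % 4 = 1. Stack: [1]
STORE_FAST z → z=1. Stack: []
LOAD_CONST → push 2. Stack: [2]
LOAD_FAST p → push 16. Stack: [2, 16]
BINARY_OP - → 2 - 16 = -14. Stack: [-14]
LOAD_FAST z → push 1. Stack: [-14, 1]
BINARY_OP // → -14 // 1 = -14. Stack: [-14]
STORE_FAST x → x=-14. Stack: []
LOAD_FAST_LOAD_FAST c,a → push -5,-8. Stack: [-5, -8]
BINARY_OP | → -5 | -8 = -5. Stack: [-5]
STORE_FAST p → p=-5. Stack: []
LOAD_CONST → push 2. Stack: [2]
LOAD_FAST c → push -5. Stack: [2, -5]
BINARY_OP ^ → 2 ^ -5 = -7. Stack: [-7]
LOAD_CONST → push 1. Stack: [-7, 1]
BINARY_OP >> → -7 >> 1 = -4. Stack: [-4]
STORE_FAST n → n=-4. Stack: []
LOAD_FAST c → push -5. Stack: [-5]
LOAD_CONST → push 7. Stack: [-5, 7]
BINARY_OP - → -5 - 7 = -12. Stack: [-12]
LOAD_CONST → push 4. Stack: [-12, 4]
BINARY_OP | → -12 | 4 = -12. Stack: [-12]
STORE_FAST q → q=-12. Stack: []
LOAD_FAST p → push -5. Stack: [-5]
RETURN_VALUE → return -5.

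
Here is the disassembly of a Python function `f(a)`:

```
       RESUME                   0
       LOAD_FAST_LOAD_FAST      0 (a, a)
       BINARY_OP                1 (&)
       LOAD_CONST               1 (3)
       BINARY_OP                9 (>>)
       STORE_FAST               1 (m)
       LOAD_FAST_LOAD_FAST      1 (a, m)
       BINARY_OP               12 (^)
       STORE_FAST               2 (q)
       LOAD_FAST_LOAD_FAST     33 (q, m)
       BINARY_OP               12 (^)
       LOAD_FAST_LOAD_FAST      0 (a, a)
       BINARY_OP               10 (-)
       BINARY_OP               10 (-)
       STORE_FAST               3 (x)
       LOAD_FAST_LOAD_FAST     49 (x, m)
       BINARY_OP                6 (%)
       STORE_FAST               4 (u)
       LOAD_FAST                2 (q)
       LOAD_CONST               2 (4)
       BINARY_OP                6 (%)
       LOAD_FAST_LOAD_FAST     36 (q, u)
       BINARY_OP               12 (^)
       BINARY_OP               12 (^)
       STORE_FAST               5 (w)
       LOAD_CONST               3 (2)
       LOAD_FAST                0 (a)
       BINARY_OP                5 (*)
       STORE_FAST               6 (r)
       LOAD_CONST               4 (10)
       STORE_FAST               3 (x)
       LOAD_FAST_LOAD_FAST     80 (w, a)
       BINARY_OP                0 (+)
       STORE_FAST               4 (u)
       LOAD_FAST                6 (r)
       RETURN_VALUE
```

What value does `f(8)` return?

LOAD_FAST_LOAD_FAST a,a → push 8,8. Stack: [8, 8]
BINARY_OP & → 8 & 8 = 8. Stack: [8]
LOAD_CONST → push 3. Stack: [8, 3]
BINARY_OP >> → 8 >> 3 = 1. Stack: [1]
STORE_FAST m → m=1. Stack: []
LOAD_FAST_LOAD_FAST a,m → push 8,1. Stack: [8, 1]
BINARY_OP ^ → 8 ^ 1 = 9. Stack: [9]
STORE_FAST q → q=9. Stack: []
LOAD_FAST_LOAD_FAST q,m → push 9,1. Stack: [9, 1]
BINARY_OP ^ → 9 ^ 1 = 8. Stack: [8]
LOAD_FAST_LOAD_FAST a,a → push 8,8. Stack: [8, 8, 8]
BINARY_OP - → 8 - 8 = 0. Stack: [8, 0]
BINARY_OP - → 8 - 0 = 8. Stack: [8]
STORE_FAST x → x=8. Stack: []
LOAD_FAST_LOAD_FAST x,m → push 8,1. Stack: [8, 1]
BINARY_OP % → 8 % 1 = 0. Stack: [0]
STORE_FAST u → u=0. Stack: []
LOAD_FAST q → push 9. Stack: [9]
LOAD_CONST → push 4. Stack: [9, 4]
BINARY_OP % → 9 % 4 = 1. Stack: [1]
LOAD_FAST_LOAD_FAST q,u → push 9,0. Stack: [1, 9, 0]
BINARY_OP ^ → 9 ^ 0 = 9. Stack: [1, 9]
BINARY_OP ^ → 1 ^ 9 = 8. Stack: [8]
STORE_FAST w → w=8. Stack: []
LOAD_CONST → push 2. Stack: [2]
LOAD_FAST a → push 8. Stack: [2, 8]
BINARY_OP * → 2 * 8 = 16. Stack: [16]
STORE_FAST r → r=16. Stack: []
LOAD_CONST → push 10. Stack: [10]
STORE_FAST x → x=10. Stack: []
LOAD_FAST_LOAD_FAST w,a → push 8,8. Stack: [8, 8]
BINARY_OP + → 8 + 8 = 16. Stack: [16]
STORE_FAST u → u=16. Stack: []
LOAD_FAST r → push 16. Stack: [16]
RETURN_VALUE → return 16.

16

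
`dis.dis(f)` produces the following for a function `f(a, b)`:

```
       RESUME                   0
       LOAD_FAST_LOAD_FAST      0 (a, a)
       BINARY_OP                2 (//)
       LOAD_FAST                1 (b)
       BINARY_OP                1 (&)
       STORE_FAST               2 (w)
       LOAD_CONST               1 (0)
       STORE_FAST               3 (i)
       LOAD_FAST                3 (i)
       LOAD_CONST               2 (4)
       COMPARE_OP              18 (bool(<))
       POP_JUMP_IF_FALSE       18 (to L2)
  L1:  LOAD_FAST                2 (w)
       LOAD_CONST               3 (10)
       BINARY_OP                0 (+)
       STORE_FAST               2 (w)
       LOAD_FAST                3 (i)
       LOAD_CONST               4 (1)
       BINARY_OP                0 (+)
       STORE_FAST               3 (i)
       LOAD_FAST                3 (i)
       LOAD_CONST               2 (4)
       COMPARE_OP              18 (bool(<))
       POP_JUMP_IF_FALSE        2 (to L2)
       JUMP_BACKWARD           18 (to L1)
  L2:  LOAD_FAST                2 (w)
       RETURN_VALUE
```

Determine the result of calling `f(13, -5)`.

41

LOAD_FAST_LOAD_FAST a,a → push 13,13. Stack: [13, 13]
BINARY_OP // → 13 // 13 = 1. Stack: [1]
LOAD_FAST b → push -5. Stack: [1, -5]
BINARY_OP & → 1 & -5 = 1. Stack: [1]
STORE_FAST w → w=1. Stack: []
LOAD_CONST → push 0. Stack: [0]
STORE_FAST i → i=0. Stack: []
LOAD_FAST i → push 0. Stack: [0]
LOAD_CONST → push 4. Stack: [0, 4]
COMPARE_OP bool(<) → 0 vs 4 = True. Stack: [True]
POP_JUMP_IF_FALSE → pop True; no jump. Stack: []
LOAD_FAST w → push 1. Stack: [1]
LOAD_CONST → push 10. Stack: [1, 10]
BINARY_OP + → 1 + 10 = 11. Stack: [11]
STORE_FAST w → w=11. Stack: []
LOAD_FAST i → push 0. Stack: [0]
LOAD_CONST → push 1. Stack: [0, 1]
BINARY_OP + → 0 + 1 = 1. Stack: [1]
STORE_FAST i → i=1. Stack: []
LOAD_FAST i → push 1. Stack: [1]
LOAD_CONST → push 4. Stack: [1, 4]
COMPARE_OP bool(<) → 1 vs 4 = True. Stack: [True]
POP_JUMP_IF_FALSE → pop True; no jump. Stack: []
LOAD_FAST w → push 11. Stack: [11]
LOAD_CONST → push 10. Stack: [11, 10]
BINARY_OP + → 11 + 10 = 21. Stack: [21]
STORE_FAST w → w=21. Stack: []
LOAD_FAST i → push 1. Stack: [1]
LOAD_CONST → push 1. Stack: [1, 1]
BINARY_OP + → 1 + 1 = 2. Stack: [2]
STORE_FAST i → i=2. Stack: []
LOAD_FAST i → push 2. Stack: [2]
LOAD_CONST → push 4. Stack: [2, 4]
COMPARE_OP bool(<) → 2 vs 4 = True. Stack: [True]
POP_JUMP_IF_FALSE → pop True; no jump. Stack: []
LOAD_FAST w → push 21. Stack: [21]
LOAD_CONST → push 10. Stack: [21, 10]
BINARY_OP + → 21 + 10 = 31. Stack: [31]
STORE_FAST w → w=31. Stack: []
LOAD_FAST i → push 2. Stack: [2]
LOAD_CONST → push 1. Stack: [2, 1]
BINARY_OP + → 2 + 1 = 3. Stack: [3]
STORE_FAST i → i=3. Stack: []
LOAD_FAST i → push 3. Stack: [3]
LOAD_CONST → push 4. Stack: [3, 4]
COMPARE_OP bool(<) → 3 vs 4 = True. Stack: [True]
POP_JUMP_IF_FALSE → pop True; no jump. Stack: []
LOAD_FAST w → push 31. Stack: [31]
LOAD_CONST → push 10. Stack: [31, 10]
BINARY_OP + → 31 + 10 = 41. Stack: [41]
STORE_FAST w → w=41. Stack: []
LOAD_FAST i → push 3. Stack: [3]
LOAD_CONST → push 1. Stack: [3, 1]
BINARY_OP + → 3 + 1 = 4. Stack: [4]
STORE_FAST i → i=4. Stack: []
LOAD_FAST i → push 4. Stack: [4]
LOAD_CONST → push 4. Stack: [4, 4]
COMPARE_OP bool(<) → 4 vs 4 = False. Stack: [False]
POP_JUMP_IF_FALSE → pop False; jump. Stack: []
LOAD_FAST w → push 41. Stack: [41]
RETURN_VALUE → return 41.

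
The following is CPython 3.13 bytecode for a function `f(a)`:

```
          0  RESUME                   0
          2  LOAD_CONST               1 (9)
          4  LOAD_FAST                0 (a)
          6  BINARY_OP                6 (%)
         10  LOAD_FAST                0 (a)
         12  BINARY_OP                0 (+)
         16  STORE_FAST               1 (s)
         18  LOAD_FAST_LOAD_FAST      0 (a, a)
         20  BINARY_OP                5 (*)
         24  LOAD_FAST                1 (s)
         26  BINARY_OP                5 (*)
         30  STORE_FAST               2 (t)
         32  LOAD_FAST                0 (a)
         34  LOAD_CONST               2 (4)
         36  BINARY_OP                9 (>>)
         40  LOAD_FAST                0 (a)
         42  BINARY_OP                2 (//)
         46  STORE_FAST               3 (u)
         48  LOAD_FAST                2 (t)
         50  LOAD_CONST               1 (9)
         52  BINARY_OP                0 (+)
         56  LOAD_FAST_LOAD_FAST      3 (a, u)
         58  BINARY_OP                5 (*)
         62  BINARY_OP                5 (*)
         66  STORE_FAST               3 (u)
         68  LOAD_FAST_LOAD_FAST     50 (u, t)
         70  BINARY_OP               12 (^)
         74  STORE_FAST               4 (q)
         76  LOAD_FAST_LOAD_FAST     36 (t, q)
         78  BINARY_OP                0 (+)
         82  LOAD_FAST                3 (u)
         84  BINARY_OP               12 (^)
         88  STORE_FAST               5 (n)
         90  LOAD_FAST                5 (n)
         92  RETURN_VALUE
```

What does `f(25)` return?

42500

LOAD_CONST → push 9. Stack: [9]
LOAD_FAST a → push 25. Stack: [9, 25]
BINARY_OP % → 9 % 25 = 9. Stack: [9]
LOAD_FAST a → push 25. Stack: [9, 25]
BINARY_OP + → 9 + 25 = 34. Stack: [34]
STORE_FAST s → s=34. Stack: []
LOAD_FAST_LOAD_FAST a,a → push 25,25. Stack: [25, 25]
BINARY_OP * → 25 * 25 = 625. Stack: [625]
LOAD_FAST s → push 34. Stack: [625, 34]
BINARY_OP * → 625 * 34 = 21250. Stack: [21250]
STORE_FAST t → t=21250. Stack: []
LOAD_FAST a → push 25. Stack: [25]
LOAD_CONST → push 4. Stack: [25, 4]
BINARY_OP >> → 25 >> 4 = 1. Stack: [1]
LOAD_FAST a → push 25. Stack: [1, 25]
BINARY_OP // → 1 // 25 = 0. Stack: [0]
STORE_FAST u → u=0. Stack: []
LOAD_FAST t → push 21250. Stack: [21250]
LOAD_CONST → push 9. Stack: [21250, 9]
BINARY_OP + → 21250 + 9 = 21259. Stack: [21259]
LOAD_FAST_LOAD_FAST a,u → push 25,0. Stack: [21259, 25, 0]
BINARY_OP * → 25 * 0 = 0. Stack: [21259, 0]
BINARY_OP * → 21259 * 0 = 0. Stack: [0]
STORE_FAST u → u=0. Stack: []
LOAD_FAST_LOAD_FAST u,t → push 0,21250. Stack: [0, 21250]
BINARY_OP ^ → 0 ^ 21250 = 21250. Stack: [21250]
STORE_FAST q → q=21250. Stack: []
LOAD_FAST_LOAD_FAST t,q → push 21250,21250. Stack: [21250, 21250]
BINARY_OP + → 21250 + 21250 = 42500. Stack: [42500]
LOAD_FAST u → push 0. Stack: [42500, 0]
BINARY_OP ^ → 42500 ^ 0 = 42500. Stack: [42500]
STORE_FAST n → n=42500. Stack: []
LOAD_FAST n → push 42500. Stack: [42500]
RETURN_VALUE → return 42500.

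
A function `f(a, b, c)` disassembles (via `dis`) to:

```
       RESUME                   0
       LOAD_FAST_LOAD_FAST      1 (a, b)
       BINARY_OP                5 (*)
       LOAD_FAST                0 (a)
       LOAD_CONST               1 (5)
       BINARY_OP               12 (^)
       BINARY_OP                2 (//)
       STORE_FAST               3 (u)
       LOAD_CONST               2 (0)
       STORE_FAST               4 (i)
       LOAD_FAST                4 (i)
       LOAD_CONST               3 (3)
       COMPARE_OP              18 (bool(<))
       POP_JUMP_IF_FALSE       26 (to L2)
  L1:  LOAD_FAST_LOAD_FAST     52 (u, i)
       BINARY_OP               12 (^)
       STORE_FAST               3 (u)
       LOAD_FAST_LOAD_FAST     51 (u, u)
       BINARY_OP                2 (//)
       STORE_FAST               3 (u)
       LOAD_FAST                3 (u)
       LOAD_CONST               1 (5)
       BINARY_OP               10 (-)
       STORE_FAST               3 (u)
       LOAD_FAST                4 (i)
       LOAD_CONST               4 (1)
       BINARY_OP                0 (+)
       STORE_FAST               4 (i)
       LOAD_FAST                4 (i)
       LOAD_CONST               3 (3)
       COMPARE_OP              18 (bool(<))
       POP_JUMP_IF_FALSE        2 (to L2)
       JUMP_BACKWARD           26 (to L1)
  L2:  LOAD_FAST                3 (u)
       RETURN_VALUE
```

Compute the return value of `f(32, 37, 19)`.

LOAD_FAST_LOAD_FAST a,b → push 32,37
BINARY_OP * → 32 * 37 = 1184
LOAD_FAST a → push 32
LOAD_CONST → push 5
BINARY_OP ^ → 32 ^ 5 = 37
BINARY_OP // → 1184 // 37 = 32
STORE_FAST u → u=32
LOAD_CONST → push 0
STORE_FAST i → i=0
LOAD_FAST i → push 0
LOAD_CONST → push 3
COMPARE_OP bool(<) → 0 vs 3 = True
POP_JUMP_IF_FALSE → pop True; no jump
LOAD_FAST_LOAD_FAST u,i → push 32,0
BINARY_OP ^ → 32 ^ 0 = 32
STORE_FAST u → u=32
LOAD_FAST_LOAD_FAST u,u → push 32,32
BINARY_OP // → 32 // 32 = 1
STORE_FAST u → u=1
LOAD_FAST u → push 1
LOAD_CONST → push 5
BINARY_OP - → 1 - 5 = -4
STORE_FAST u → u=-4
LOAD_FAST i → push 0
LOAD_CONST → push 1
BINARY_OP + → 0 + 1 = 1
STORE_FAST i → i=1
LOAD_FAST i → push 1
LOAD_CONST → push 3
COMPARE_OP bool(<) → 1 vs 3 = True
POP_JUMP_IF_FALSE → pop True; no jump
LOAD_FAST_LOAD_FAST u,i → push -4,1
BINARY_OP ^ → -4 ^ 1 = -3
STORE_FAST u → u=-3
LOAD_FAST_LOAD_FAST u,u → push -3,-3
BINARY_OP // → -3 // -3 = 1
STORE_FAST u → u=1
LOAD_FAST u → push 1
LOAD_CONST → push 5
BINARY_OP - → 1 - 5 = -4
STORE_FAST u → u=-4
LOAD_FAST i → push 1
LOAD_CONST → push 1
BINARY_OP + → 1 + 1 = 2
STORE_FAST i → i=2
LOAD_FAST i → push 2
LOAD_CONST → push 3
COMPARE_OP bool(<) → 2 vs 3 = True
POP_JUMP_IF_FALSE → pop True; no jump
LOAD_FAST_LOAD_FAST u,i → push -4,2
BINARY_OP ^ → -4 ^ 2 = -2
STORE_FAST u → u=-2
LOAD_FAST_LOAD_FAST u,u → push -2,-2
BINARY_OP // → -2 // -2 = 1
STORE_FAST u → u=1
LOAD_FAST u → push 1
LOAD_CONST → push 5
BINARY_OP - → 1 - 5 = -4
STORE_FAST u → u=-4
LOAD_FAST i → push 2
LOAD_CONST → push 1
BINARY_OP + → 2 + 1 = 3
STORE_FAST i → i=3
LOAD_FAST i → push 3
LOAD_CONST → push 3
COMPARE_OP bool(<) → 3 vs 3 = False
POP_JUMP_IF_FALSE → pop False; jump
LOAD_FAST u → push -4
RETURN_VALUE → return -4.

-4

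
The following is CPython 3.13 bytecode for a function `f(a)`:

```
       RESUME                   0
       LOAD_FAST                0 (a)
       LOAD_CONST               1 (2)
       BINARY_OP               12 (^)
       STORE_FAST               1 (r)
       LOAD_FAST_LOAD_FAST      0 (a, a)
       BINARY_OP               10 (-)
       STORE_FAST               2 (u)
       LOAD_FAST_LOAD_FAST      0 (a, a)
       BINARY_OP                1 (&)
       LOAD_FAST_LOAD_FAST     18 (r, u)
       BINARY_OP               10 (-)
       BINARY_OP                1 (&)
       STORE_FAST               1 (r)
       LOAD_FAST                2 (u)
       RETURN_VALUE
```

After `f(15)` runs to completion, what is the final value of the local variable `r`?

LOAD_FAST a → push 15. Stack: [15]
LOAD_CONST → push 2. Stack: [15, 2]
BINARY_OP ^ → 15 ^ 2 = 13. Stack: [13]
STORE_FAST r → r=13. Stack: []
LOAD_FAST_LOAD_FAST a,a → push 15,15. Stack: [15, 15]
BINARY_OP - → 15 - 15 = 0. Stack: [0]
STORE_FAST u → u=0. Stack: []
LOAD_FAST_LOAD_FAST a,a → push 15,15. Stack: [15, 15]
BINARY_OP & → 15 & 15 = 15. Stack: [15]
LOAD_FAST_LOAD_FAST r,u → push 13,0. Stack: [15, 13, 0]
BINARY_OP - → 13 - 0 = 13. Stack: [15, 13]
BINARY_OP & → 15 & 13 = 13. Stack: [13]
STORE_FAST r → r=13. Stack: []
LOAD_FAST u → push 0. Stack: [0]
RETURN_VALUE → return 0.

13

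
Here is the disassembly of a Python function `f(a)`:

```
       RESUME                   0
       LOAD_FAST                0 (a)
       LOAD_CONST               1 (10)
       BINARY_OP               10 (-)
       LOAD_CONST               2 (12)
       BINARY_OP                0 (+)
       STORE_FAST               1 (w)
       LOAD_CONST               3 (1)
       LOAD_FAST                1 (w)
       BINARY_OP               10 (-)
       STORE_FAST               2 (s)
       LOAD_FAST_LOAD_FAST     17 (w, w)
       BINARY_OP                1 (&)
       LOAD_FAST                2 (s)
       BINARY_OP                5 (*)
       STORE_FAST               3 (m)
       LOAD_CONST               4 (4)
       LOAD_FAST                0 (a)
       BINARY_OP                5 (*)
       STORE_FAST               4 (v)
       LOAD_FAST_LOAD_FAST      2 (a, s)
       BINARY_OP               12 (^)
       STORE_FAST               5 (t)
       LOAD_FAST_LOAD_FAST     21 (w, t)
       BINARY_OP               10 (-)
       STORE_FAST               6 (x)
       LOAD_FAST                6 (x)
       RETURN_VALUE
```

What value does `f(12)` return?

LOAD_FAST a → push 12. Stack: [12]
LOAD_CONST → push 10. Stack: [12, 10]
BINARY_OP - → 12 - 10 = 2. Stack: [2]
LOAD_CONST → push 12. Stack: [2, 12]
BINARY_OP + → 2 + 12 = 14. Stack: [14]
STORE_FAST w → w=14. Stack: []
LOAD_CONST → push 1. Stack: [1]
LOAD_FAST w → push 14. Stack: [1, 14]
BINARY_OP - → 1 - 14 = -13. Stack: [-13]
STORE_FAST s → s=-13. Stack: []
LOAD_FAST_LOAD_FAST w,w → push 14,14. Stack: [14, 14]
BINARY_OP & → 14 & 14 = 14. Stack: [14]
LOAD_FAST s → push -13. Stack: [14, -13]
BINARY_OP * → 14 * -13 = -182. Stack: [-182]
STORE_FAST m → m=-182. Stack: []
LOAD_CONST → push 4. Stack: [4]
LOAD_FAST a → push 12. Stack: [4, 12]
BINARY_OP * → 4 * 12 = 48. Stack: [48]
STORE_FAST v → v=48. Stack: []
LOAD_FAST_LOAD_FAST a,s → push 12,-13. Stack: [12, -13]
BINARY_OP ^ → 12 ^ -13 = -1. Stack: [-1]
STORE_FAST t → t=-1. Stack: []
LOAD_FAST_LOAD_FAST w,t → push 14,-1. Stack: [14, -1]
BINARY_OP - → 14 - -1 = 15. Stack: [15]
STORE_FAST x → x=15. Stack: []
LOAD_FAST x → push 15. Stack: [15]
RETURN_VALUE → return 15.

15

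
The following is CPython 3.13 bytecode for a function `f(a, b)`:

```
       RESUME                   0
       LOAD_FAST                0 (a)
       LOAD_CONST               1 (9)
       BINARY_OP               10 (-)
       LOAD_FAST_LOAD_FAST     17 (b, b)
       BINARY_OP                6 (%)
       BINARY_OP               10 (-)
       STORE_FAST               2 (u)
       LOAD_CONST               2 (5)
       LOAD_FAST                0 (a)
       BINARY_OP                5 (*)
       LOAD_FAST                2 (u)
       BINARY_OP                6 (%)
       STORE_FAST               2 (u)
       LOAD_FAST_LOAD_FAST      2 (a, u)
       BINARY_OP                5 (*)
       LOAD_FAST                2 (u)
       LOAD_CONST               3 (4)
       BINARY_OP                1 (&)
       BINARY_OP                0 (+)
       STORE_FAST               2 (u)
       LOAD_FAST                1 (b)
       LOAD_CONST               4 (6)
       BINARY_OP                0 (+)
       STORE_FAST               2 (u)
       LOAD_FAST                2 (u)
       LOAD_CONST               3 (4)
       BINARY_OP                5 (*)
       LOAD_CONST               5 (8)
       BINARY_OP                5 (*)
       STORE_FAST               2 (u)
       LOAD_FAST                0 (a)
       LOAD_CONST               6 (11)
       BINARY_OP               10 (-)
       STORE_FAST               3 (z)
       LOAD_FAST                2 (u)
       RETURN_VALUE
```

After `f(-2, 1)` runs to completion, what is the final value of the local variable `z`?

LOAD_FAST a → push -2. Stack: [-2]
LOAD_CONST → push 9. Stack: [-2, 9]
BINARY_OP - → -2 - 9 = -11. Stack: [-11]
LOAD_FAST_LOAD_FAST b,b → push 1,1. Stack: [-11, 1, 1]
BINARY_OP % → 1 % 1 = 0. Stack: [-11, 0]
BINARY_OP - → -11 - 0 = -11. Stack: [-11]
STORE_FAST u → u=-11. Stack: []
LOAD_CONST → push 5. Stack: [5]
LOAD_FAST a → push -2. Stack: [5, -2]
BINARY_OP * → 5 * -2 = -10. Stack: [-10]
LOAD_FAST u → push -11. Stack: [-10, -11]
BINARY_OP % → -10 % -11 = -10. Stack: [-10]
STORE_FAST u → u=-10. Stack: []
LOAD_FAST_LOAD_FAST a,u → push -2,-10. Stack: [-2, -10]
BINARY_OP * → -2 * -10 = 20. Stack: [20]
LOAD_FAST u → push -10. Stack: [20, -10]
LOAD_CONST → push 4. Stack: [20, -10, 4]
BINARY_OP & → -10 & 4 = 4. Stack: [20, 4]
BINARY_OP + → 20 + 4 = 24. Stack: [24]
STORE_FAST u → u=24. Stack: []
LOAD_FAST b → push 1. Stack: [1]
LOAD_CONST → push 6. Stack: [1, 6]
BINARY_OP + → 1 + 6 = 7. Stack: [7]
STORE_FAST u → u=7. Stack: []
LOAD_FAST u → push 7. Stack: [7]
LOAD_CONST → push 4. Stack: [7, 4]
BINARY_OP * → 7 * 4 = 28. Stack: [28]
LOAD_CONST → push 8. Stack: [28, 8]
BINARY_OP * → 28 * 8 = 224. Stack: [224]
STORE_FAST u → u=224. Stack: []
LOAD_FAST a → push -2. Stack: [-2]
LOAD_CONST → push 11. Stack: [-2, 11]
BINARY_OP - → -2 - 11 = -13. Stack: [-13]
STORE_FAST z → z=-13. Stack: []
LOAD_FAST u → push 224. Stack: [224]
RETURN_VALUE → return 224.

-13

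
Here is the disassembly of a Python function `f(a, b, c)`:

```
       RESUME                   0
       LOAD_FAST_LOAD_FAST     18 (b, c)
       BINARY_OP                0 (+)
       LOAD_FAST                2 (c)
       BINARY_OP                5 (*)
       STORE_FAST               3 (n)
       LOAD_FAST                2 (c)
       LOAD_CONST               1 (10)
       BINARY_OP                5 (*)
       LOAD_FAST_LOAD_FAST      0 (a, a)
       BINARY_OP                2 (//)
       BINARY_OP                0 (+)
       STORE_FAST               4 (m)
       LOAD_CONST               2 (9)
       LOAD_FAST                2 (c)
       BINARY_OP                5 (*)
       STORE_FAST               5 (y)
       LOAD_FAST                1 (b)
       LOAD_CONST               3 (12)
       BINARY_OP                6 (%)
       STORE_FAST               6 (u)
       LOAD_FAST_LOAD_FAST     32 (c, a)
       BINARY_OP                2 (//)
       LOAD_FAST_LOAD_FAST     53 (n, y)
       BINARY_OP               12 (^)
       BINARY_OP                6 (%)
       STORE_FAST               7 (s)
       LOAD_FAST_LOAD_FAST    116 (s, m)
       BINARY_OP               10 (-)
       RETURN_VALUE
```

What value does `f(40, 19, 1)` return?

-11

LOAD_FAST_LOAD_FAST b,c → push 19,1. Stack: [19, 1]
BINARY_OP + → 19 + 1 = 20. Stack: [20]
LOAD_FAST c → push 1. Stack: [20, 1]
BINARY_OP * → 20 * 1 = 20. Stack: [20]
STORE_FAST n → n=20. Stack: []
LOAD_FAST c → push 1. Stack: [1]
LOAD_CONST → push 10. Stack: [1, 10]
BINARY_OP * → 1 * 10 = 10. Stack: [10]
LOAD_FAST_LOAD_FAST a,a → push 40,40. Stack: [10, 40, 40]
BINARY_OP // → 40 // 40 = 1. Stack: [10, 1]
BINARY_OP + → 10 + 1 = 11. Stack: [11]
STORE_FAST m → m=11. Stack: []
LOAD_CONST → push 9. Stack: [9]
LOAD_FAST c → push 1. Stack: [9, 1]
BINARY_OP * → 9 * 1 = 9. Stack: [9]
STORE_FAST y → y=9. Stack: []
LOAD_FAST b → push 19. Stack: [19]
LOAD_CONST → push 12. Stack: [19, 12]
BINARY_OP % → 19 % 12 = 7. Stack: [7]
STORE_FAST u → u=7. Stack: []
LOAD_FAST_LOAD_FAST c,a → push 1,40. Stack: [1, 40]
BINARY_OP // → 1 // 40 = 0. Stack: [0]
LOAD_FAST_LOAD_FAST n,y → push 20,9. Stack: [0, 20, 9]
BINARY_OP ^ → 20 ^ 9 = 29. Stack: [0, 29]
BINARY_OP % → 0 % 29 = 0. Stack: [0]
STORE_FAST s → s=0. Stack: []
LOAD_FAST_LOAD_FAST s,m → push 0,11. Stack: [0, 11]
BINARY_OP - → 0 - 11 = -11. Stack: [-11]
RETURN_VALUE → return -11.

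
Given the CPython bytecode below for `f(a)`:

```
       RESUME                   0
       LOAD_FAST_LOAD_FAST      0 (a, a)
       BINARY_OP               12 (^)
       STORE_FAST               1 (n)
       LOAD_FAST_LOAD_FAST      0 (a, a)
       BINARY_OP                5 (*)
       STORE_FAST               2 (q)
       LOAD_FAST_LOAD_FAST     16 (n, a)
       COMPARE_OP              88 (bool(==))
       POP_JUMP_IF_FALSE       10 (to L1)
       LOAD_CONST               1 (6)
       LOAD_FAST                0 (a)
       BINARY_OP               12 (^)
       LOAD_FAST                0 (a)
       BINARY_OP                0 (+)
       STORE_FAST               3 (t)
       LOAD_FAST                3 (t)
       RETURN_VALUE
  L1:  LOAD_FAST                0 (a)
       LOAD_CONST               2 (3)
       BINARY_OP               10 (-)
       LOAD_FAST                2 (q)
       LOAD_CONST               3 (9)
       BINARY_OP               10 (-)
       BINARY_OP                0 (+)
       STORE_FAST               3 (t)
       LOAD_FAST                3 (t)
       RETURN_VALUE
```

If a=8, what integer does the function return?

LOAD_FAST_LOAD_FAST a,a → push 8,8. Stack: [8, 8]
BINARY_OP ^ → 8 ^ 8 = 0. Stack: [0]
STORE_FAST n → n=0. Stack: []
LOAD_FAST_LOAD_FAST a,a → push 8,8. Stack: [8, 8]
BINARY_OP * → 8 * 8 = 64. Stack: [64]
STORE_FAST q → q=64. Stack: []
LOAD_FAST_LOAD_FAST n,a → push 0,8. Stack: [0, 8]
COMPARE_OP bool(==) → 0 vs 8 = False. Stack: [False]
POP_JUMP_IF_FALSE → pop False; jump. Stack: []
LOAD_FAST a → push 8. Stack: [8]
LOAD_CONST → push 3. Stack: [8, 3]
BINARY_OP - → 8 - 3 = 5. Stack: [5]
LOAD_FAST q → push 64. Stack: [5, 64]
LOAD_CONST → push 9. Stack: [5, 64, 9]
BINARY_OP - → 64 - 9 = 55. Stack: [5, 55]
BINARY_OP + → 5 + 55 = 60. Stack: [60]
STORE_FAST t → t=60. Stack: []
LOAD_FAST t → push 60. Stack: [60]
RETURN_VALUE → return 60.

60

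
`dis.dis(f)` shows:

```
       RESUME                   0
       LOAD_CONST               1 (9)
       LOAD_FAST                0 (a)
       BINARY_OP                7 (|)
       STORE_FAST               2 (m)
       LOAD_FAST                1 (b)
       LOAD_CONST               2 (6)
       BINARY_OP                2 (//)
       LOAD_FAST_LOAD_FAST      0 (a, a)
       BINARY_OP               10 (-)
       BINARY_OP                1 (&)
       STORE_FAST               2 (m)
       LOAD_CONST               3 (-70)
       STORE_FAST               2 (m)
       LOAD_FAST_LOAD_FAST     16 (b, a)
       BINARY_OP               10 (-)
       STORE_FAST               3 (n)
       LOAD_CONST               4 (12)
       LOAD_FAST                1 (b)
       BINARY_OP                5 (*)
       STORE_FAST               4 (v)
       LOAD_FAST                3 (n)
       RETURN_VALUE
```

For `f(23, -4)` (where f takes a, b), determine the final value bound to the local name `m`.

-70

LOAD_CONST → push 9. Stack: [9]
LOAD_FAST a → push 23. Stack: [9, 23]
BINARY_OP | → 9 | 23 = 31. Stack: [31]
STORE_FAST m → m=31. Stack: []
LOAD_FAST b → push -4. Stack: [-4]
LOAD_CONST → push 6. Stack: [-4, 6]
BINARY_OP // → -4 // 6 = -1. Stack: [-1]
LOAD_FAST_LOAD_FAST a,a → push 23,23. Stack: [-1, 23, 23]
BINARY_OP - → 23 - 23 = 0. Stack: [-1, 0]
BINARY_OP & → -1 & 0 = 0. Stack: [0]
STORE_FAST m → m=0. Stack: []
LOAD_CONST → push -70. Stack: [-70]
STORE_FAST m → m=-70. Stack: []
LOAD_FAST_LOAD_FAST b,a → push -4,23. Stack: [-4, 23]
BINARY_OP - → -4 - 23 = -27. Stack: [-27]
STORE_FAST n → n=-27. Stack: []
LOAD_CONST → push 12. Stack: [12]
LOAD_FAST b → push -4. Stack: [12, -4]
BINARY_OP * → 12 * -4 = -48. Stack: [-48]
STORE_FAST v → v=-48. Stack: []
LOAD_FAST n → push -27. Stack: [-27]
RETURN_VALUE → return -27.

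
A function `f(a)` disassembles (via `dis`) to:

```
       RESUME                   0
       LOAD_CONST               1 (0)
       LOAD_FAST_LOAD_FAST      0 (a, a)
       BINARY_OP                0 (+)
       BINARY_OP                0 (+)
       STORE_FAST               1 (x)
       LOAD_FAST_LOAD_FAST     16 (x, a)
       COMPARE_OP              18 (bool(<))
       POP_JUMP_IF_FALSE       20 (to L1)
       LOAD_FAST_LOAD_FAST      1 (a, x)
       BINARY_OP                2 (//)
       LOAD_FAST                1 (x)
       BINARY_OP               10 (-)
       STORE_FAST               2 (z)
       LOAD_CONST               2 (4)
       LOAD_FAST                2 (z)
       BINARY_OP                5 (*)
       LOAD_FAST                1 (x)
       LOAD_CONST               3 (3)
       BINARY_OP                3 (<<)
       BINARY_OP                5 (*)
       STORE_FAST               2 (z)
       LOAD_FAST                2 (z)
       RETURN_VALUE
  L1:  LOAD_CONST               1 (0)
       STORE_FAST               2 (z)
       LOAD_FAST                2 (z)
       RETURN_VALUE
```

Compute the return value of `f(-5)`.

-3200

LOAD_CONST → push 0. Stack: [0]
LOAD_FAST_LOAD_FAST a,a → push -5,-5. Stack: [0, -5, -5]
BINARY_OP + → -5 + -5 = -10. Stack: [0, -10]
BINARY_OP + → 0 + -10 = -10. Stack: [-10]
STORE_FAST x → x=-10. Stack: []
LOAD_FAST_LOAD_FAST x,a → push -10,-5. Stack: [-10, -5]
COMPARE_OP bool(<) → -10 vs -5 = True. Stack: [True]
POP_JUMP_IF_FALSE → pop True; no jump. Stack: []
LOAD_FAST_LOAD_FAST a,x → push -5,-10. Stack: [-5, -10]
BINARY_OP // → -5 // -10 = 0. Stack: [0]
LOAD_FAST x → push -10. Stack: [0, -10]
BINARY_OP - → 0 - -10 = 10. Stack: [10]
STORE_FAST z → z=10. Stack: []
LOAD_CONST → push 4. Stack: [4]
LOAD_FAST z → push 10. Stack: [4, 10]
BINARY_OP * → 4 * 10 = 40. Stack: [40]
LOAD_FAST x → push -10. Stack: [40, -10]
LOAD_CONST → push 3. Stack: [40, -10, 3]
BINARY_OP << → -10 << 3 = -80. Stack: [40, -80]
BINARY_OP * → 40 * -80 = -3200. Stack: [-3200]
STORE_FAST z → z=-3200. Stack: []
LOAD_FAST z → push -3200. Stack: [-3200]
RETURN_VALUE → return -3200.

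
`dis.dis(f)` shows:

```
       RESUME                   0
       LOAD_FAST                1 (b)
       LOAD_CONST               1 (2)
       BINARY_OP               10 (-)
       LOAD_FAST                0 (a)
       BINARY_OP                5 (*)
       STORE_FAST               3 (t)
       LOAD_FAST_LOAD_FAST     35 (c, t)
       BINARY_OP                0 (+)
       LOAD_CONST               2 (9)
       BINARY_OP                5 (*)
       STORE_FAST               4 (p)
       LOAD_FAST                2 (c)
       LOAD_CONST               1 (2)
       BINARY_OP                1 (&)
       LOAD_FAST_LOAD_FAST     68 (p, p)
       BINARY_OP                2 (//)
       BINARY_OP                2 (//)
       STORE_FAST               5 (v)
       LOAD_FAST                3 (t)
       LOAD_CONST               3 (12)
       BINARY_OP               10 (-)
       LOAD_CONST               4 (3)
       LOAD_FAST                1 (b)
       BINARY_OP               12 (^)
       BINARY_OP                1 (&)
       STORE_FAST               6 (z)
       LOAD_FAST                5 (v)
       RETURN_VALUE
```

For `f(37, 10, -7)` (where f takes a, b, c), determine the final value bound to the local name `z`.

8

LOAD_FAST b → push 10. Stack: [10]
LOAD_CONST → push 2. Stack: [10, 2]
BINARY_OP - → 10 - 2 = 8. Stack: [8]
LOAD_FAST a → push 37. Stack: [8, 37]
BINARY_OP * → 8 * 37 = 296. Stack: [296]
STORE_FAST t → t=296. Stack: []
LOAD_FAST_LOAD_FAST c,t → push -7,296. Stack: [-7, 296]
BINARY_OP + → -7 + 296 = 289. Stack: [289]
LOAD_CONST → push 9. Stack: [289, 9]
BINARY_OP * → 289 * 9 = 2601. Stack: [2601]
STORE_FAST p → p=2601. Stack: []
LOAD_FAST c → push -7. Stack: [-7]
LOAD_CONST → push 2. Stack: [-7, 2]
BINARY_OP & → -7 & 2 = 0. Stack: [0]
LOAD_FAST_LOAD_FAST p,p → push 2601,2601. Stack: [0, 2601, 2601]
BINARY_OP // → 2601 // 2601 = 1. Stack: [0, 1]
BINARY_OP // → 0 // 1 = 0. Stack: [0]
STORE_FAST v → v=0. Stack: []
LOAD_FAST t → push 296. Stack: [296]
LOAD_CONST → push 12. Stack: [296, 12]
BINARY_OP - → 296 - 12 = 284. Stack: [284]
LOAD_CONST → push 3. Stack: [284, 3]
LOAD_FAST b → push 10. Stack: [284, 3, 10]
BINARY_OP ^ → 3 ^ 10 = 9. Stack: [284, 9]
BINARY_OP & → 284 & 9 = 8. Stack: [8]
STORE_FAST z → z=8. Stack: []
LOAD_FAST v → push 0. Stack: [0]
RETURN_VALUE → return 0.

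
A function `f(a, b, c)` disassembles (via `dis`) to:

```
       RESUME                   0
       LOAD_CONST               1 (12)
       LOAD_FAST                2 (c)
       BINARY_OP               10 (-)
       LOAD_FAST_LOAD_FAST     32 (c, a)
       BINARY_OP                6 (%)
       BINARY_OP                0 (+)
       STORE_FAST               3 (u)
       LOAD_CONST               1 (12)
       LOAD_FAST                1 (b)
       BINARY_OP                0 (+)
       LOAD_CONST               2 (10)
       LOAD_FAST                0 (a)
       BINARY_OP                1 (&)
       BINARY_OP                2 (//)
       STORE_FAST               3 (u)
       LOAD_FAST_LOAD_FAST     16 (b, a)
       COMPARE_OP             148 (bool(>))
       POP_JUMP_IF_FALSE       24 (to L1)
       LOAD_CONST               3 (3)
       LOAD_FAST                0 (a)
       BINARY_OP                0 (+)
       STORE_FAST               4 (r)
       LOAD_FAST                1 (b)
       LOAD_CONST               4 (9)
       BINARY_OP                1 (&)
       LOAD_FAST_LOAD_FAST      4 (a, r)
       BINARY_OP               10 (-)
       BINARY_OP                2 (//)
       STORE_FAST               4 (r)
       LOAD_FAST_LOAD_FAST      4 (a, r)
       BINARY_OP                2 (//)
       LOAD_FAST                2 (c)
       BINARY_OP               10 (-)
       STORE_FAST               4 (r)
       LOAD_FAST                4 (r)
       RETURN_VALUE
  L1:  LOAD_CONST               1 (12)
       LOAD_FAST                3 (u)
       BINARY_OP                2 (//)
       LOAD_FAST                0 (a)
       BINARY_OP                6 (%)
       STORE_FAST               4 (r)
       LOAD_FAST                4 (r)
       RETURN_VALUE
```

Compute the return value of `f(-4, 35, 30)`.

LOAD_CONST → push 12. Stack: [12]
LOAD_FAST c → push 30. Stack: [12, 30]
BINARY_OP - → 12 - 30 = -18. Stack: [-18]
LOAD_FAST_LOAD_FAST c,a → push 30,-4. Stack: [-18, 30, -4]
BINARY_OP % → 30 % -4 = -2. Stack: [-18, -2]
BINARY_OP + → -18 + -2 = -20. Stack: [-20]
STORE_FAST u → u=-20. Stack: []
LOAD_CONST → push 12. Stack: [12]
LOAD_FAST b → push 35. Stack: [12, 35]
BINARY_OP + → 12 + 35 = 47. Stack: [47]
LOAD_CONST → push 10. Stack: [47, 10]
LOAD_FAST a → push -4. Stack: [47, 10, -4]
BINARY_OP & → 10 & -4 = 8. Stack: [47, 8]
BINARY_OP // → 47 // 8 = 5. Stack: [5]
STORE_FAST u → u=5. Stack: []
LOAD_FAST_LOAD_FAST b,a → push 35,-4. Stack: [35, -4]
COMPARE_OP bool(>) → 35 vs -4 = True. Stack: [True]
POP_JUMP_IF_FALSE → pop True; no jump. Stack: []
LOAD_CONST → push 3. Stack: [3]
LOAD_FAST a → push -4. Stack: [3, -4]
BINARY_OP + → 3 + -4 = -1. Stack: [-1]
STORE_FAST r → r=-1. Stack: []
LOAD_FAST b → push 35. Stack: [35]
LOAD_CONST → push 9. Stack: [35, 9]
BINARY_OP & → 35 & 9 = 1. Stack: [1]
LOAD_FAST_LOAD_FAST a,r → push -4,-1. Stack: [1, -4, -1]
BINARY_OP - → -4 - -1 = -3. Stack: [1, -3]
BINARY_OP // → 1 // -3 = -1. Stack: [-1]
STORE_FAST r → r=-1. Stack: []
LOAD_FAST_LOAD_FAST a,r → push -4,-1. Stack: [-4, -1]
BINARY_OP // → -4 // -1 = 4. Stack: [4]
LOAD_FAST c → push 30. Stack: [4, 30]
BINARY_OP - → 4 - 30 = -26. Stack: [-26]
STORE_FAST r → r=-26. Stack: []
LOAD_FAST r → push -26. Stack: [-26]
RETURN_VALUE → return -26.

-26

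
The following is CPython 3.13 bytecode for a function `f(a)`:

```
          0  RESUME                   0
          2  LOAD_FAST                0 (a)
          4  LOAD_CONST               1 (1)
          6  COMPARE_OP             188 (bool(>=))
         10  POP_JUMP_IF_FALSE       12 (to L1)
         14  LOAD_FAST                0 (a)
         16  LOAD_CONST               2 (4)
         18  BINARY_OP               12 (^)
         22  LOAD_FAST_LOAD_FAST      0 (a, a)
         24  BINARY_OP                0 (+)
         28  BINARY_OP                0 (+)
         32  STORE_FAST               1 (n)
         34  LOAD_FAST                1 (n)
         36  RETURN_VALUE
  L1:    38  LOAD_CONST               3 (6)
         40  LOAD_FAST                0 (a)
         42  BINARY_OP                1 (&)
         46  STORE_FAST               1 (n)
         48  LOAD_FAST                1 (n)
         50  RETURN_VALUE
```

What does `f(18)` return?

58

LOAD_FAST a → push 18. Stack: [18]
LOAD_CONST → push 1. Stack: [18, 1]
COMPARE_OP bool(>=) → 18 vs 1 = True. Stack: [True]
POP_JUMP_IF_FALSE → pop True; no jump. Stack: []
LOAD_FAST a → push 18. Stack: [18]
LOAD_CONST → push 4. Stack: [18, 4]
BINARY_OP ^ → 18 ^ 4 = 22. Stack: [22]
LOAD_FAST_LOAD_FAST a,a → push 18,18. Stack: [22, 18, 18]
BINARY_OP + → 18 + 18 = 36. Stack: [22, 36]
BINARY_OP + → 22 + 36 = 58. Stack: [58]
STORE_FAST n → n=58. Stack: []
LOAD_FAST n → push 58. Stack: [58]
RETURN_VALUE → return 58.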